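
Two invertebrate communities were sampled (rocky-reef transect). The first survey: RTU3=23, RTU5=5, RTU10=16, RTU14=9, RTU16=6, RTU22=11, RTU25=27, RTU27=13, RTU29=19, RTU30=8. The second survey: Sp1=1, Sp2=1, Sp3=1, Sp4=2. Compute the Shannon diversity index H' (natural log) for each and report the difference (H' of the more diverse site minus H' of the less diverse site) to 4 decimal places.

The first survey: N=137, proportions 0.167883, 0.036496, 0.116788, 0.065693, 0.043796, 0.080292, 0.19708, 0.094891, 0.138686, 0.058394, giving H' = 2.172979 (working shown to 6 dp, full precision carried).
The second survey: N=5, proportions 0.2, 0.2, 0.2, 0.4, giving H' = 1.332179.
Difference = |2.172979 − 1.332179| = 0.840800, i.e. 0.8408 to 4 decimal places.

0.8408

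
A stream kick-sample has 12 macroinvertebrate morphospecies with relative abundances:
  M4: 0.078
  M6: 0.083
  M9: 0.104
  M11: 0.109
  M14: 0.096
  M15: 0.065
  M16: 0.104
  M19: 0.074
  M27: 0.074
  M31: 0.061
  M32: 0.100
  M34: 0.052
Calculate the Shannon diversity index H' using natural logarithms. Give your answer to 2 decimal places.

2.46

Each pᵢ ln pᵢ term (working shown to 4 dp, full precision carried): 0.078×(-2.5510)=-0.1990, 0.083×(-2.4889)=-0.2066, 0.104×(-2.2634)=-0.2354, 0.109×(-2.2164)=-0.2416, 0.096×(-2.3434)=-0.2250, 0.065×(-2.7334)=-0.1777, 0.104×(-2.2634)=-0.2354, 0.074×(-2.6037)=-0.1927, 0.074×(-2.6037)=-0.1927, 0.061×(-2.7969)=-0.1706, 0.1×(-2.3026)=-0.2303, 0.052×(-2.9565)=-0.1537.
Sum = -2.4605, so H' = 2.46.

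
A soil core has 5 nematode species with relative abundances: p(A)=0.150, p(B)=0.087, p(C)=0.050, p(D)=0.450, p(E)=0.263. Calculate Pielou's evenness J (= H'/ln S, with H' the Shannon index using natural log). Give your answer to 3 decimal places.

0.843

H' = −Σ pᵢ ln pᵢ = −((-0.28457) + (-0.21244) + (-0.14979) + (-0.35933) + (-0.35126)) = 1.35739 (working shown to 5 dp, full precision carried).
With S = 5 species, ln S = 1.60944, so J = 1.35739/1.60944 = 0.84339, i.e. 0.843 to 3 decimal places.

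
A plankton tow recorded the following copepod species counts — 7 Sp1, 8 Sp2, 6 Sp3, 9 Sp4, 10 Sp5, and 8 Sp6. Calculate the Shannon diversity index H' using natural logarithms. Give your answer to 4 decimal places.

Total N = 7+8+6+9+10+8 = 48, so the proportions are 0.145833, 0.166667, 0.125, 0.1875, 0.208333, 0.166667 (working shown to 6 dp, full precision carried).
Each pᵢ ln pᵢ term: 0.145833×(-1.925291)=-0.280772, 0.166667×(-1.791759)=-0.298627, 0.125×(-2.079442)=-0.259930, 0.1875×(-1.673976)=-0.313871, 0.208333×(-1.568616)=-0.326795, 0.166667×(-1.791759)=-0.298627.
Sum = -1.778620, so H' = 1.7786.

1.7786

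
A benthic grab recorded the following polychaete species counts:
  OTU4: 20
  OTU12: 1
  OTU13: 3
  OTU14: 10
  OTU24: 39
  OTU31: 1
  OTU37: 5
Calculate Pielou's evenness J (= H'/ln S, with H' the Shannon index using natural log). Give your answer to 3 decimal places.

0.703

Total N = 20+1+3+10+39+1+5 = 79, so the proportions are 0.25316, 0.01266, 0.03797, 0.12658, 0.49367, 0.01266, 0.06329 (working shown to 5 dp, full precision carried).
H' = −Σ pᵢ ln pᵢ = −((-0.34778) + (-0.05531) + (-0.12421) + (-0.26163) + (-0.34848) + (-0.05531) + (-0.17468)) = 1.36739.
With S = 7 species, ln S = 1.94591, so J = 1.36739/1.94591 = 0.70270, i.e. 0.703 to 3 decimal places.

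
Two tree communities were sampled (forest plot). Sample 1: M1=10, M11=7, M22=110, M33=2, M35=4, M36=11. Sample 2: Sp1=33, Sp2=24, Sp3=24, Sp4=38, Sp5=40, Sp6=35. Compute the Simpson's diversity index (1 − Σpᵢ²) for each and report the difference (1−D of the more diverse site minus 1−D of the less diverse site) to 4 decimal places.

0.4245

Sample 1: N=144, proportions 0.069444, 0.048611, 0.763889, 0.013889, 0.027778, 0.076389, giving 1−D = 0.402488 (working shown to 6 dp, full precision carried).
Sample 2: N=194, proportions 0.170103, 0.123711, 0.123711, 0.195876, 0.206186, 0.180412, giving 1−D = 0.827027.
Difference = |0.402488 − 0.827027| = 0.424539, i.e. 0.4245 to 4 decimal places.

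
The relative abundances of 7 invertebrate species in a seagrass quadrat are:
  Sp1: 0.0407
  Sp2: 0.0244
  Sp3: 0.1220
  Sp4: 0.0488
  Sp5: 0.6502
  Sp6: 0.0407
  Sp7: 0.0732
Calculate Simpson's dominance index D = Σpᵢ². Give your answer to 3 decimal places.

D = 0.0407² + 0.0244² + 0.122² + 0.0488² + 0.6502² + 0.0407² + 0.0732² = 0.00166 + 0.00060 + 0.01488 + 0.00238 + 0.42276 + 0.00166 + 0.00536 = 0.44929 (working shown to 5 dp, full precision carried).
To 3 decimal places, D = 0.449.

0.449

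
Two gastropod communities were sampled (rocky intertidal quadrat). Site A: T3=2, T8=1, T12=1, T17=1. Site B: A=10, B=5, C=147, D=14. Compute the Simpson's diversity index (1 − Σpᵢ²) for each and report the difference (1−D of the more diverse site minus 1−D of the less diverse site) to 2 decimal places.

Site A: N=5, proportions 0.4, 0.2, 0.2, 0.2, giving 1−D = 0.7200 (working shown to 4 dp, full precision carried).
Site B: N=176, proportions 0.0568, 0.0284, 0.8352, 0.0795, giving 1−D = 0.2920.
Difference = |0.7200 − 0.2920| = 0.4280, i.e. 0.43 to 2 decimal places.

0.43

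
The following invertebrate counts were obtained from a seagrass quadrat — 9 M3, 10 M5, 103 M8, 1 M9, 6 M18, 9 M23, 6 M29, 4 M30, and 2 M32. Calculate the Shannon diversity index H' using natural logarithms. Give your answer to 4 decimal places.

1.2214

Total N = 9+10+103+1+6+9+6+4+2 = 150, so the proportions are 0.06, 0.066667, 0.686667, 0.006667, 0.04, 0.06, 0.04, 0.026667, 0.013333 (working shown to 6 dp, full precision carried).
Each pᵢ ln pᵢ term: 0.06×(-2.813411)=-0.168805, 0.066667×(-2.708050)=-0.180537, 0.686667×(-0.375906)=-0.258122, 0.006667×(-5.010635)=-0.033404, 0.04×(-3.218876)=-0.128755, 0.06×(-2.813411)=-0.168805, 0.04×(-3.218876)=-0.128755, 0.026667×(-3.624341)=-0.096649, 0.013333×(-4.317488)=-0.057567.
Sum = -1.221398, so H' = 1.2214.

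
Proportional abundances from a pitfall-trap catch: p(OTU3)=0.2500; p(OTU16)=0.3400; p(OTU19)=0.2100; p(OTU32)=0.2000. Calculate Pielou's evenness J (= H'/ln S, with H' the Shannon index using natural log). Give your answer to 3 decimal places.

0.983

H' = −Σ pᵢ ln pᵢ = −((-0.34657) + (-0.36680) + (-0.32774) + (-0.32189)) = 1.36299 (working shown to 5 dp, full precision carried).
With S = 4 species, ln S = 1.38629, so J = 1.36299/1.38629 = 0.98319, i.e. 0.983 to 3 decimal places.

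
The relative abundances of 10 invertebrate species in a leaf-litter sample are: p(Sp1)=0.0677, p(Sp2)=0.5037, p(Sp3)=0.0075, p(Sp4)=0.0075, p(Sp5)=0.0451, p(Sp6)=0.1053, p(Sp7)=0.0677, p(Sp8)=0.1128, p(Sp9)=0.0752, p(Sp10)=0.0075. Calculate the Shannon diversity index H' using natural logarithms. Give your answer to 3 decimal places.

Each pᵢ ln pᵢ term (working shown to 5 dp, full precision carried): 0.0677×(-2.69267)=-0.18229, 0.5037×(-0.68577)=-0.34542, 0.0075×(-4.89285)=-0.03670, 0.0075×(-4.89285)=-0.03670, 0.0451×(-3.09887)=-0.13976, 0.1053×(-2.25094)=-0.23702, 0.0677×(-2.69267)=-0.18229, 0.1128×(-2.18214)=-0.24615, 0.0752×(-2.58760)=-0.19459, 0.0075×(-4.89285)=-0.03670.
Sum = -1.63762, so H' = 1.638.

1.638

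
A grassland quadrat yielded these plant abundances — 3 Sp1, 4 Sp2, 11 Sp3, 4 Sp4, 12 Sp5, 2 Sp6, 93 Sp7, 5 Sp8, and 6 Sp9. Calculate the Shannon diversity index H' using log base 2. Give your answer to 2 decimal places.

1.85

Total N = 3+4+11+4+12+2+93+5+6 = 140, so the proportions are 0.0214, 0.0286, 0.0786, 0.0286, 0.0857, 0.0143, 0.6643, 0.0357, 0.0429 (working shown to 4 dp, full precision carried).
Each pᵢ log₂ pᵢ term: 0.0214×(-5.5443)=-0.1188, 0.0286×(-5.1293)=-0.1466, 0.0786×(-3.6699)=-0.2883, 0.0286×(-5.1293)=-0.1466, 0.0857×(-3.5443)=-0.3038, 0.0143×(-6.1293)=-0.0876, 0.6643×(-0.5901)=-0.3920, 0.0357×(-4.8074)=-0.1717, 0.0429×(-4.5443)=-0.1948.
Sum = -1.8501, so H' = 1.85.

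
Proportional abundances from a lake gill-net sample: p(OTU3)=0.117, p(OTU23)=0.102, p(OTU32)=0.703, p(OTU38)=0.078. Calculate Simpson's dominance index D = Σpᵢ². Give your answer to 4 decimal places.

D = 0.117² + 0.102² + 0.703² + 0.078² = 0.013689 + 0.010404 + 0.494209 + 0.006084 = 0.524386 (working shown to 6 dp, full precision carried).
To 4 decimal places, D = 0.5244.

0.5244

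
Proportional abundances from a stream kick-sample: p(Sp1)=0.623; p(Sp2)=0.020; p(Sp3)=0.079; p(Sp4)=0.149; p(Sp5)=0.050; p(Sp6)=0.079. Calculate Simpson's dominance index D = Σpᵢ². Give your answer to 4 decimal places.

0.4257

D = 0.623² + 0.02² + 0.079² + 0.149² + 0.05² + 0.079² = 0.388129 + 0.000400 + 0.006241 + 0.022201 + 0.002500 + 0.006241 = 0.425712 (working shown to 6 dp, full precision carried).
To 4 decimal places, D = 0.4257.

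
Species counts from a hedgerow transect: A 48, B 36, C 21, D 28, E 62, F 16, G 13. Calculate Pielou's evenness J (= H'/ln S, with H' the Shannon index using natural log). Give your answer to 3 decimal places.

Total N = 48+36+21+28+62+16+13 = 224, so the proportions are 0.21429, 0.16071, 0.09375, 0.125, 0.27679, 0.07143, 0.05804 (working shown to 5 dp, full precision carried).
H' = −Σ pᵢ ln pᵢ = −((-0.33010) + (-0.29381) + (-0.22192) + (-0.25993) + (-0.35553) + (-0.18850) + (-0.16521)) = 1.81500.
With S = 7 species, ln S = 1.94591, so J = 1.81500/1.94591 = 0.93272, i.e. 0.933 to 3 decimal places.

0.933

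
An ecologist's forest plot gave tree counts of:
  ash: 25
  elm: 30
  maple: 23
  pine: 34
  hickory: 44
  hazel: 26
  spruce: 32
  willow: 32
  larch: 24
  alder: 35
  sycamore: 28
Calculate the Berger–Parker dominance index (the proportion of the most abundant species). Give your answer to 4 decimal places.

Total N = 25+30+23+34+44+26+32+32+24+35+28 = 333, so the proportions are 0.075075, 0.09009, 0.069069, 0.102102, 0.132132, 0.078078, 0.096096, 0.096096, 0.072072, 0.105105, 0.084084 (working shown to 6 dp, full precision carried).
The largest proportion is 0.132132, i.e. d = 0.1321 to 4 decimal places.

0.1321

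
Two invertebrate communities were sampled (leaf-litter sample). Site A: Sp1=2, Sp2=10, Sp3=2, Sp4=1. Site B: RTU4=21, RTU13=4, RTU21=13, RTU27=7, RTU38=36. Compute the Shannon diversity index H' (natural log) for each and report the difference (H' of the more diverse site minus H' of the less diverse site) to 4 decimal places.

Site A: N=15, proportions 0.133333, 0.666667, 0.133333, 0.066667, giving H' = 0.988154 (working shown to 6 dp, full precision carried).
Site B: N=81, proportions 0.259259, 0.049383, 0.160494, 0.08642, 0.444444, giving H' = 1.364171.
Difference = |0.988154 − 1.364171| = 0.376017, i.e. 0.3760 to 4 decimal places.

0.3760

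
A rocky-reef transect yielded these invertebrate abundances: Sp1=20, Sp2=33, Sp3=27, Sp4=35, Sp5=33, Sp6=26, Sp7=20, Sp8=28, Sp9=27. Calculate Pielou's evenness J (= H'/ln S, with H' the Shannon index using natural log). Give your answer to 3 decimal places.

0.992

Total N = 20+33+27+35+33+26+20+28+27 = 249, so the proportions are 0.08032, 0.13253, 0.10843, 0.14056, 0.13253, 0.10442, 0.08032, 0.11245, 0.10843 (working shown to 5 dp, full precision carried).
H' = −Σ pᵢ ln pᵢ = −((-0.20255) + (-0.26784) + (-0.24090) + (-0.27580) + (-0.26784) + (-0.23592) + (-0.20255) + (-0.24573) + (-0.24090)) = 2.18001.
With S = 9 species, ln S = 2.19722, so J = 2.18001/2.19722 = 0.99217, i.e. 0.992 to 3 decimal places.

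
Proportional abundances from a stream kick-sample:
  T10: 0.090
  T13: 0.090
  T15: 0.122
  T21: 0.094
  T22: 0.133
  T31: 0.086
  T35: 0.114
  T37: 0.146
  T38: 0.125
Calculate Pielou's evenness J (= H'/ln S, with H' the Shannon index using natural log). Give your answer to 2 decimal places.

H' = −Σ pᵢ ln pᵢ = −((-0.2167) + (-0.2167) + (-0.2567) + (-0.2223) + (-0.2683) + (-0.2110) + (-0.2476) + (-0.2809) + (-0.2599)) = 2.1801 (working shown to 4 dp, full precision carried).
With S = 9 species, ln S = 2.1972, so J = 2.1801/2.1972 = 0.9922, i.e. 0.99 to 2 decimal places.

0.99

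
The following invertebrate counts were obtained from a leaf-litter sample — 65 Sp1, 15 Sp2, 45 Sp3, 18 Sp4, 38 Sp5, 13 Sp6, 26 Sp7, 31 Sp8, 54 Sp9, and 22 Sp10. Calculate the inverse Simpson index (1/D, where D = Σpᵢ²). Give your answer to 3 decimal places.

Total N = 65+15+45+18+38+13+26+31+54+22 = 327, so the proportions are 0.1987768, 0.0458716, 0.1376147, 0.0550459, 0.116208, 0.0397554, 0.0795107, 0.0948012, 0.1651376, 0.0672783 (working shown to 7 dp, full precision carried).
D = 0.1987768² + 0.0458716² + 0.1376147² + 0.0550459² + 0.116208² + 0.0397554² + 0.0795107² + 0.0948012² + 0.1651376² + 0.0672783² = 0.0395122 + 0.0021042 + 0.0189378 + 0.0030300 + 0.0135043 + 0.0015805 + 0.0063220 + 0.0089873 + 0.0272704 + 0.0045264 = 0.1257750.
So 1/D = 7.95070, i.e. 7.951 to 3 decimal places.

7.951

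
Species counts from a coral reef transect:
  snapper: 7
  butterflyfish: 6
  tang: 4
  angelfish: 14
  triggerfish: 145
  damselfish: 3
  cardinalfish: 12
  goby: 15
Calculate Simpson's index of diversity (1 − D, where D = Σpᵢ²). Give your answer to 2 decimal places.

0.49

Total N = 7+6+4+14+145+3+12+15 = 206, so the proportions are 0.034, 0.0291, 0.0194, 0.068, 0.7039, 0.0146, 0.0583, 0.0728 (working shown to 4 dp, full precision carried).
D = 0.034² + 0.0291² + 0.0194² + 0.068² + 0.7039² + 0.0146² + 0.0583² + 0.0728² = 0.0012 + 0.0008 + 0.0004 + 0.0046 + 0.4955 + 0.0002 + 0.0034 + 0.0053 = 0.5114.
So 1 − D = 0.4886, i.e. 0.49 to 2 decimal places.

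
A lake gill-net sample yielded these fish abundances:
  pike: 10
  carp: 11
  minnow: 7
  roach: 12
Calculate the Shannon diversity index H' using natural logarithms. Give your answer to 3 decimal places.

1.368

Total N = 10+11+7+12 = 40, so the proportions are 0.25, 0.275, 0.175, 0.3 (working shown to 5 dp, full precision carried).
Each pᵢ ln pᵢ term: 0.25×(-1.38629)=-0.34657, 0.275×(-1.29098)=-0.35502, 0.175×(-1.74297)=-0.30502, 0.3×(-1.20397)=-0.36119.
Sum = -1.36781, so H' = 1.368.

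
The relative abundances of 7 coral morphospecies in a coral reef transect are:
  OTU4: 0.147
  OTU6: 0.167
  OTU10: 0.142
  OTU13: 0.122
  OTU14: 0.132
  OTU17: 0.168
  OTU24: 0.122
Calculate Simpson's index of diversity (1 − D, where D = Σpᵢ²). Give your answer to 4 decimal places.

0.8549

D = 0.147² + 0.167² + 0.142² + 0.122² + 0.132² + 0.168² + 0.122² = 0.021609 + 0.027889 + 0.020164 + 0.014884 + 0.017424 + 0.028224 + 0.014884 = 0.145078 (working shown to 6 dp, full precision carried).
So 1 − D = 0.854922, i.e. 0.8549 to 4 decimal places.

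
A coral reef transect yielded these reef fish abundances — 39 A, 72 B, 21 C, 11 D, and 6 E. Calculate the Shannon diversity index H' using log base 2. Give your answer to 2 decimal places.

1.88

Total N = 39+72+21+11+6 = 149, so the proportions are 0.2617, 0.4832, 0.1409, 0.0738, 0.0403 (working shown to 4 dp, full precision carried).
Each pᵢ log₂ pᵢ term: 0.2617×(-1.9338)=-0.5062, 0.4832×(-1.0492)=-0.5070, 0.1409×(-2.8269)=-0.3984, 0.0738×(-3.7597)=-0.2776, 0.0403×(-4.6342)=-0.1866.
Sum = -1.8758, so H' = 1.88.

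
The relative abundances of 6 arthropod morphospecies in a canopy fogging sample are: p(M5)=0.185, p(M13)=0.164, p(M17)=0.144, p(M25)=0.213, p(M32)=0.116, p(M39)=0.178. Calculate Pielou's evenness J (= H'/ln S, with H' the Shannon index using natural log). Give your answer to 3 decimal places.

0.990

H' = −Σ pᵢ ln pᵢ = −((-0.31217) + (-0.29649) + (-0.27906) + (-0.32940) + (-0.24988) + (-0.30722)) = 1.77423 (working shown to 5 dp, full precision carried).
With S = 6 species, ln S = 1.79176, so J = 1.77423/1.79176 = 0.99022, i.e. 0.990 to 3 decimal places.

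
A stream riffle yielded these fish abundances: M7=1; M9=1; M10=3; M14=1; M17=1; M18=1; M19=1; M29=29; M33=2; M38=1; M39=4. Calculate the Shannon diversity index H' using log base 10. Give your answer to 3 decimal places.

0.612

Total N = 1+1+3+1+1+1+1+29+2+1+4 = 45, so the proportions are 0.02222, 0.02222, 0.06667, 0.02222, 0.02222, 0.02222, 0.02222, 0.64444, 0.04444, 0.02222, 0.08889 (working shown to 5 dp, full precision carried).
Each pᵢ log₁₀ pᵢ term: 0.02222×(-1.65321)=-0.03674, 0.02222×(-1.65321)=-0.03674, 0.06667×(-1.17609)=-0.07841, 0.02222×(-1.65321)=-0.03674, 0.02222×(-1.65321)=-0.03674, 0.02222×(-1.65321)=-0.03674, 0.02222×(-1.65321)=-0.03674, 0.64444×(-0.19081)=-0.12297, 0.04444×(-1.35218)=-0.06010, 0.02222×(-1.65321)=-0.03674, 0.08889×(-1.05115)=-0.09344.
Sum = -0.61207, so H' = 0.612.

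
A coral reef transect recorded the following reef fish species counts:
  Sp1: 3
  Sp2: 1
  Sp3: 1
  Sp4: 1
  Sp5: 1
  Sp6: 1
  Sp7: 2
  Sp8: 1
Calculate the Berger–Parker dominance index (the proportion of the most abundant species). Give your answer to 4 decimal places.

Total N = 3+1+1+1+1+1+2+1 = 11, so the proportions are 0.272727, 0.090909, 0.090909, 0.090909, 0.090909, 0.090909, 0.181818, 0.090909 (working shown to 6 dp, full precision carried).
The largest proportion is 0.272727, i.e. d = 0.2727 to 4 decimal places.

0.2727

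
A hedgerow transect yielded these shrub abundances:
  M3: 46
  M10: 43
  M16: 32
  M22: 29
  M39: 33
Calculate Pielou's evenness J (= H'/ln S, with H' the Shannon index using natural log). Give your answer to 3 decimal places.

Total N = 46+43+32+29+33 = 183, so the proportions are 0.25137, 0.23497, 0.17486, 0.15847, 0.18033 (working shown to 5 dp, full precision carried).
H' = −Σ pᵢ ln pᵢ = −((-0.34710) + (-0.34031) + (-0.30492) + (-0.29193) + (-0.30890)) = 1.59315.
With S = 5 species, ln S = 1.60944, so J = 1.59315/1.60944 = 0.98988, i.e. 0.990 to 3 decimal places.

0.990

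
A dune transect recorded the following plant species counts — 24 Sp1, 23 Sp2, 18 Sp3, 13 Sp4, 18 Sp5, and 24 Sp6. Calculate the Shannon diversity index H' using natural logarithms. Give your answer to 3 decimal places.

1.770

Total N = 24+23+18+13+18+24 = 120, so the proportions are 0.2, 0.19167, 0.15, 0.10833, 0.15, 0.2 (working shown to 5 dp, full precision carried).
Each pᵢ ln pᵢ term: 0.2×(-1.60944)=-0.32189, 0.19167×(-1.65200)=-0.31663, 0.15×(-1.89712)=-0.28457, 0.10833×(-2.22254)=-0.24078, 0.15×(-1.89712)=-0.28457, 0.2×(-1.60944)=-0.32189.
Sum = -1.77032, so H' = 1.770.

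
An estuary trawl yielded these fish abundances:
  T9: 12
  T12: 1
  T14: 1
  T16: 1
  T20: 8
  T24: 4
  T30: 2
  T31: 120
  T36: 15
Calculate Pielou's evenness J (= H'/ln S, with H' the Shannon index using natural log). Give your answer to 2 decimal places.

Total N = 12+1+1+1+8+4+2+120+15 = 164, so the proportions are 0.0732, 0.0061, 0.0061, 0.0061, 0.0488, 0.0244, 0.0122, 0.7317, 0.0915 (working shown to 4 dp, full precision carried).
H' = −Σ pᵢ ln pᵢ = −((-0.1913) + (-0.0311) + (-0.0311) + (-0.0311) + (-0.1473) + (-0.0906) + (-0.0537) + (-0.2286) + (-0.2188)) = 1.0236.
With S = 9 species, ln S = 2.1972, so J = 1.0236/2.1972 = 0.4659, i.e. 0.47 to 2 decimal places.

0.47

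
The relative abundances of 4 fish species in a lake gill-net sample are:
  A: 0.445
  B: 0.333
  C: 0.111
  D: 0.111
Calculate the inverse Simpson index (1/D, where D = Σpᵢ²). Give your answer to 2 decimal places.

D = 0.445² + 0.333² + 0.111² + 0.111² = 0.19803 + 0.11089 + 0.01232 + 0.01232 = 0.33356 (working shown to 5 dp, full precision carried).
So 1/D = 2.9980, i.e. 3.00 to 2 decimal places.

3.00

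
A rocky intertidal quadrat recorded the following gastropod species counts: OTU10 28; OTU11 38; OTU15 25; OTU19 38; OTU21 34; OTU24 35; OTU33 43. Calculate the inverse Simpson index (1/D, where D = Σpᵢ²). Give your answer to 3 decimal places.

Total N = 28+38+25+38+34+35+43 = 241, so the proportions are 0.1161826, 0.1576763, 0.1037344, 0.1576763, 0.1410788, 0.1452282, 0.1784232 (working shown to 7 dp, full precision carried).
D = 0.1161826² + 0.1576763² + 0.1037344² + 0.1576763² + 0.1410788² + 0.1452282² + 0.1784232² = 0.0134984 + 0.0248618 + 0.0107608 + 0.0248618 + 0.0199032 + 0.0210912 + 0.0318349 = 0.1468122.
So 1/D = 6.81142, i.e. 6.811 to 3 decimal places.

6.811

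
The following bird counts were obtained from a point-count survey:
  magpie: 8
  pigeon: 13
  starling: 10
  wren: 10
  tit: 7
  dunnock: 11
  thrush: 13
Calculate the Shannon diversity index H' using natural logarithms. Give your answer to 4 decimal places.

Total N = 8+13+10+10+7+11+13 = 72, so the proportions are 0.111111, 0.180556, 0.138889, 0.138889, 0.097222, 0.152778, 0.180556 (working shown to 6 dp, full precision carried).
Each pᵢ ln pᵢ term: 0.111111×(-2.197225)=-0.244136, 0.180556×(-1.711717)=-0.309060, 0.138889×(-1.974081)=-0.274178, 0.138889×(-1.974081)=-0.274178, 0.097222×(-2.330756)=-0.226601, 0.152778×(-1.878771)=-0.287034, 0.180556×(-1.711717)=-0.309060.
Sum = -1.924248, so H' = 1.9242.

1.9242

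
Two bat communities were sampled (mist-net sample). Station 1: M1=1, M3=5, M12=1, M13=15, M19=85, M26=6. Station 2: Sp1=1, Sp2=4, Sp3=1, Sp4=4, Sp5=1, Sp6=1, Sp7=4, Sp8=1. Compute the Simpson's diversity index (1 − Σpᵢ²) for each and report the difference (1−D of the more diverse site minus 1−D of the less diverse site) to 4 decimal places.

0.4050

Station 1: N=113, proportions 0.00885, 0.044248, 0.00885, 0.132743, 0.752212, 0.053097, giving 1−D = 0.411622 (working shown to 6 dp, full precision carried).
Station 2: N=17, proportions 0.058824, 0.235294, 0.058824, 0.235294, 0.058824, 0.058824, 0.235294, 0.058824, giving 1−D = 0.816609.
Difference = |0.411622 − 0.816609| = 0.404987, i.e. 0.4050 to 4 decimal places.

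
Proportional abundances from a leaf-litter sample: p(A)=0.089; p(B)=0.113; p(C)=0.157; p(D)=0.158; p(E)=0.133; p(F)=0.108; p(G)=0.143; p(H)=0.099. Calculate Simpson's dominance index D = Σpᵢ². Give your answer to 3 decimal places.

0.130

D = 0.089² + 0.113² + 0.157² + 0.158² + 0.133² + 0.108² + 0.143² + 0.099² = 0.00792 + 0.01277 + 0.02465 + 0.02496 + 0.01769 + 0.01166 + 0.02045 + 0.00980 = 0.12991 (working shown to 5 dp, full precision carried).
To 3 decimal places, D = 0.130.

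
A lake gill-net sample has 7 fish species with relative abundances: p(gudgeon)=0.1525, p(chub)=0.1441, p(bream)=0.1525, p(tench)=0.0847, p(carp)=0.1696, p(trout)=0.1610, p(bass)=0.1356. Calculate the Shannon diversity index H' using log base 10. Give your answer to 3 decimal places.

0.837

Each pᵢ log₁₀ pᵢ term (working shown to 5 dp, full precision carried): 0.1525×(-0.81673)=-0.12455, 0.1441×(-0.84134)=-0.12124, 0.1525×(-0.81673)=-0.12455, 0.0847×(-1.07212)=-0.09081, 0.1696×(-0.77057)=-0.13069, 0.161×(-0.79317)=-0.12770, 0.1356×(-0.86774)=-0.11767.
Sum = -0.83720, so H' = 0.837.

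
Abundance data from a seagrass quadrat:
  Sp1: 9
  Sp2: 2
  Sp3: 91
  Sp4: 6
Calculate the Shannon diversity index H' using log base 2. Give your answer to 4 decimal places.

Total N = 9+2+91+6 = 108, so the proportions are 0.083333, 0.018519, 0.842593, 0.055556 (working shown to 6 dp, full precision carried).
Each pᵢ log₂ pᵢ term: 0.083333×(-3.584963)=-0.298747, 0.018519×(-5.754888)=-0.106572, 0.842593×(-0.247093)=-0.208199, 0.055556×(-4.169925)=-0.231663.
Sum = -0.845180, so H' = 0.8452.

0.8452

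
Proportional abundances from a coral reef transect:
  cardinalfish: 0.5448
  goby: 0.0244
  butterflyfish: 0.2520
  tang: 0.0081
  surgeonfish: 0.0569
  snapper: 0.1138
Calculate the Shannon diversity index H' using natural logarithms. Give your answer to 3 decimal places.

1.218

Each pᵢ ln pᵢ term (working shown to 5 dp, full precision carried): 0.5448×(-0.60734)=-0.33088, 0.0244×(-3.71317)=-0.09060, 0.252×(-1.37833)=-0.34734, 0.0081×(-4.81589)=-0.03901, 0.0569×(-2.86646)=-0.16310, 0.1138×(-2.17331)=-0.24732.
Sum = -1.21825, so H' = 1.218.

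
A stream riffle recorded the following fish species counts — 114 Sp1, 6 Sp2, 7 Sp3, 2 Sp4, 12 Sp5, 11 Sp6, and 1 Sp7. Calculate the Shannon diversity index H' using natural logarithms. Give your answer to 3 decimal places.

Total N = 114+6+7+2+12+11+1 = 153, so the proportions are 0.7451, 0.03922, 0.04575, 0.01307, 0.07843, 0.0719, 0.00654 (working shown to 5 dp, full precision carried).
Each pᵢ ln pᵢ term: 0.7451×(-0.29424)=-0.21924, 0.03922×(-3.23868)=-0.12701, 0.04575×(-3.08453)=-0.14112, 0.01307×(-4.33729)=-0.05670, 0.07843×(-2.54553)=-0.19965, 0.0719×(-2.63254)=-0.18927, 0.00654×(-5.03044)=-0.03288.
Sum = -0.96586, so H' = 0.966.

0.966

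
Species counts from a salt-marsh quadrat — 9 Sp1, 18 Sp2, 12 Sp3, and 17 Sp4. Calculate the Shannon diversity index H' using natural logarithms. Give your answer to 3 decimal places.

1.351

Total N = 9+18+12+17 = 56, so the proportions are 0.16071, 0.32143, 0.21429, 0.30357 (working shown to 5 dp, full precision carried).
Each pᵢ ln pᵢ term: 0.16071×(-1.82813)=-0.29381, 0.32143×(-1.13498)=-0.36481, 0.21429×(-1.54045)=-0.33010, 0.30357×(-1.19214)=-0.36190.
Sum = -1.35062, so H' = 1.351.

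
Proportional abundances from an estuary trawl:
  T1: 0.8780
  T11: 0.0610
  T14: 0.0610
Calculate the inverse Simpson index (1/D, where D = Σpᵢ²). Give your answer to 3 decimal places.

1.285

D = 0.878² + 0.061² + 0.061² = 0.770884 + 0.003721 + 0.003721 = 0.778326 (working shown to 6 dp, full precision carried).
So 1/D = 1.28481, i.e. 1.285 to 3 decimal places.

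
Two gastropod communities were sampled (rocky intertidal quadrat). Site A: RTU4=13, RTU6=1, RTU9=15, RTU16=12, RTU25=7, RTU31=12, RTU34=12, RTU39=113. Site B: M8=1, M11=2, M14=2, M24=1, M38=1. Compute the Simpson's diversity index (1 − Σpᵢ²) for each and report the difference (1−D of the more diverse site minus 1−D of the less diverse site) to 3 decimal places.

0.174

Site A: N=185, proportions 0.07027, 0.00541, 0.08108, 0.06486, 0.03784, 0.06486, 0.06486, 0.61081, giving 1−D = 0.60131 (working shown to 5 dp, full precision carried).
Site B: N=7, proportions 0.14286, 0.28571, 0.28571, 0.14286, 0.14286, giving 1−D = 0.77551.
Difference = |0.60131 − 0.77551| = 0.17420, i.e. 0.174 to 3 decimal places.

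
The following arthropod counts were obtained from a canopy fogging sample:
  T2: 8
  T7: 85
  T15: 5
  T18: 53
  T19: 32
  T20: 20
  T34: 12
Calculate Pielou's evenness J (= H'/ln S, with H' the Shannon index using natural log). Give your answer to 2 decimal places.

0.82

Total N = 8+85+5+53+32+20+12 = 215, so the proportions are 0.0372, 0.3953, 0.0233, 0.2465, 0.1488, 0.093, 0.0558 (working shown to 4 dp, full precision carried).
H' = −Σ pᵢ ln pᵢ = −((-0.1225) + (-0.3669) + (-0.0875) + (-0.3452) + (-0.2835) + (-0.2209) + (-0.1611)) = 1.5875.
With S = 7 species, ln S = 1.9459, so J = 1.5875/1.9459 = 0.8158, i.e. 0.82 to 2 decimal places.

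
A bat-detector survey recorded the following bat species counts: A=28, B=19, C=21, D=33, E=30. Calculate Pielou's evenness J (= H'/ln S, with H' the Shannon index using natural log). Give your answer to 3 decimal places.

Total N = 28+19+21+33+30 = 131, so the proportions are 0.21374, 0.14504, 0.16031, 0.25191, 0.22901 (working shown to 5 dp, full precision carried).
H' = −Σ pᵢ ln pᵢ = −((-0.32980) + (-0.28003) + (-0.29347) + (-0.34730) + (-0.33756)) = 1.58816.
With S = 5 species, ln S = 1.60944, so J = 1.58816/1.60944 = 0.98678, i.e. 0.987 to 3 decimal places.

0.987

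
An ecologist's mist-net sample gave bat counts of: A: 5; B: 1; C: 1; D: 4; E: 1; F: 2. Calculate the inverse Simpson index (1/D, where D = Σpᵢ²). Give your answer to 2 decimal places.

4.08

Total N = 5+1+1+4+1+2 = 14, so the proportions are 0.357143, 0.071429, 0.071429, 0.285714, 0.071429, 0.142857 (working shown to 6 dp, full precision carried).
D = 0.357143² + 0.071429² + 0.071429² + 0.285714² + 0.071429² + 0.142857² = 0.127551 + 0.005102 + 0.005102 + 0.081633 + 0.005102 + 0.020408 = 0.244898.
So 1/D = 4.0833, i.e. 4.08 to 2 decimal places.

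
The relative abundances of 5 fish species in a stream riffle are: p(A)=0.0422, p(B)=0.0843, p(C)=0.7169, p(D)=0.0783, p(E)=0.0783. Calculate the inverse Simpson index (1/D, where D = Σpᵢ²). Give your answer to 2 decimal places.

D = 0.0422² + 0.0843² + 0.7169² + 0.0783² + 0.0783² = 0.00178 + 0.00711 + 0.51395 + 0.00613 + 0.00613 = 0.53509 (working shown to 5 dp, full precision carried).
So 1/D = 1.8688, i.e. 1.87 to 2 decimal places.

1.87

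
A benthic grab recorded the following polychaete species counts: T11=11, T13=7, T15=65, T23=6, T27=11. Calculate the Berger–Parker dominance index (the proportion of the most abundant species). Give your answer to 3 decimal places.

0.650

Total N = 11+7+65+6+11 = 100, so the proportions are 0.11, 0.07, 0.65, 0.06, 0.11 (working shown to 5 dp, full precision carried).
The largest proportion is 0.65, i.e. d = 0.650 to 3 decimal places.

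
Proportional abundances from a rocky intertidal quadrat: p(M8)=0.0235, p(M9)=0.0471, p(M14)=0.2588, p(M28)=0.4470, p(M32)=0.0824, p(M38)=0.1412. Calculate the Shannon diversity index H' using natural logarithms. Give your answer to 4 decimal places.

Each pᵢ ln pᵢ term (working shown to 6 dp, full precision carried): 0.0235×(-3.750755)=-0.088143, 0.0471×(-3.055482)=-0.143913, 0.2588×(-1.351700)=-0.349820, 0.447×(-0.805197)=-0.359923, 0.0824×(-2.496170)=-0.205684, 0.1412×(-1.957578)=-0.276410.
Sum = -1.423893, so H' = 1.4239.

1.4239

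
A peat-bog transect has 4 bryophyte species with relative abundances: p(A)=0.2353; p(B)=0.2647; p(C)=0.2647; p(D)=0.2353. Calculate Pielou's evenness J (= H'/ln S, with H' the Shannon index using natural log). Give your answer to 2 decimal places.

H' = −Σ pᵢ ln pᵢ = −((-0.3405) + (-0.3518) + (-0.3518) + (-0.3405)) = 1.3846 (working shown to 4 dp, full precision carried).
With S = 4 species, ln S = 1.3863, so J = 1.3846/1.3863 = 0.9988, i.e. 1.00 to 2 decimal places.

1.00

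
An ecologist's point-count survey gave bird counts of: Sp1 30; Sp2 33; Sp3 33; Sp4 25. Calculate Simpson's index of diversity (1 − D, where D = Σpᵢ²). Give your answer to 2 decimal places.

0.75

Total N = 30+33+33+25 = 121, so the proportions are 0.2479, 0.2727, 0.2727, 0.2066 (working shown to 4 dp, full precision carried).
D = 0.2479² + 0.2727² + 0.2727² + 0.2066² = 0.0615 + 0.0744 + 0.0744 + 0.0427 = 0.2529.
So 1 − D = 0.7471, i.e. 0.75 to 2 decimal places.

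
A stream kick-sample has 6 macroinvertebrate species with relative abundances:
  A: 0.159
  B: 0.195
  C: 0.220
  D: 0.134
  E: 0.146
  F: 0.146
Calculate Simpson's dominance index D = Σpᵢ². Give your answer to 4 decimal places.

0.1723

D = 0.159² + 0.195² + 0.22² + 0.134² + 0.146² + 0.146² = 0.025281 + 0.038025 + 0.048400 + 0.017956 + 0.021316 + 0.021316 = 0.172294 (working shown to 6 dp, full precision carried).
To 4 decimal places, D = 0.1723.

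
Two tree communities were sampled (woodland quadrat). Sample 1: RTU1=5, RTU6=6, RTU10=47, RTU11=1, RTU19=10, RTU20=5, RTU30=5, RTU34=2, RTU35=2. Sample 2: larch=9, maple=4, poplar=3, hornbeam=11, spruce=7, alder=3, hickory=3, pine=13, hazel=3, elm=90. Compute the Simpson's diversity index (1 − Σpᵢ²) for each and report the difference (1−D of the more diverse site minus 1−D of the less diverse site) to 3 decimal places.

Sample 1: N=83, proportions 0.06024, 0.07229, 0.56627, 0.01205, 0.12048, 0.06024, 0.06024, 0.0241, 0.0241, giving 1−D = 0.64741 (working shown to 5 dp, full precision carried).
Sample 2: N=146, proportions 0.06164, 0.0274, 0.02055, 0.07534, 0.04795, 0.02055, 0.02055, 0.08904, 0.02055, 0.61644, giving 1−D = 0.59786.
Difference = |0.64741 − 0.59786| = 0.04955, i.e. 0.050 to 3 decimal places.

0.050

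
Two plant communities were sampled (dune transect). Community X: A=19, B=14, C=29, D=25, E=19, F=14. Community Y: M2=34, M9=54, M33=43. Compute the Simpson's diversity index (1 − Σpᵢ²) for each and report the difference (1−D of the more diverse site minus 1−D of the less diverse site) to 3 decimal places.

Community X: N=120, proportions 0.15833, 0.11667, 0.24167, 0.20833, 0.15833, 0.11667, giving 1−D = 0.82083 (working shown to 5 dp, full precision carried).
Community Y: N=131, proportions 0.25954, 0.41221, 0.32824, giving 1−D = 0.65497.
Difference = |0.82083 − 0.65497| = 0.16586, i.e. 0.166 to 3 decimal places.

0.166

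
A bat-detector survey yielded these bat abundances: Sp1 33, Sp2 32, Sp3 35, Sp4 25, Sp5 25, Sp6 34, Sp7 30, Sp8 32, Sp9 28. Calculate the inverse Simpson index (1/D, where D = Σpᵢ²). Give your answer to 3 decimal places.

Total N = 33+32+35+25+25+34+30+32+28 = 274, so the proportions are 0.120438, 0.1167883, 0.1277372, 0.0912409, 0.0912409, 0.1240876, 0.1094891, 0.1167883, 0.1021898 (working shown to 7 dp, full precision carried).
D = 0.120438² + 0.1167883² + 0.1277372² + 0.0912409² + 0.0912409² + 0.1240876² + 0.1094891² + 0.1167883² + 0.1021898² = 0.0145053 + 0.0136395 + 0.0163168 + 0.0083249 + 0.0083249 + 0.0153977 + 0.0119879 + 0.0136395 + 0.0104428 = 0.1125793.
So 1/D = 8.88263, i.e. 8.883 to 3 decimal places.

8.883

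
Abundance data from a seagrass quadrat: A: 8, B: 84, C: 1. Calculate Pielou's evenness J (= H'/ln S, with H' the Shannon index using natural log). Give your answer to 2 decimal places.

0.32

Total N = 8+84+1 = 93, so the proportions are 0.086, 0.9032, 0.0108 (working shown to 4 dp, full precision carried).
H' = −Σ pᵢ ln pᵢ = −((-0.2110) + (-0.0919) + (-0.0487)) = 0.3517.
With S = 3 species, ln S = 1.0986, so J = 0.3517/1.0986 = 0.3201, i.e. 0.32 to 2 decimal places.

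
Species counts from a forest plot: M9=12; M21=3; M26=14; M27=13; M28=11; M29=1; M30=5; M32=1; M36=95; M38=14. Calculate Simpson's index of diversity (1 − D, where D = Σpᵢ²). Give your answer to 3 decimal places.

0.654

Total N = 12+3+14+13+11+1+5+1+95+14 = 169, so the proportions are 0.07101, 0.01775, 0.08284, 0.07692, 0.06509, 0.00592, 0.02959, 0.00592, 0.56213, 0.08284 (working shown to 5 dp, full precision carried).
D = 0.07101² + 0.01775² + 0.08284² + 0.07692² + 0.06509² + 0.00592² + 0.02959² + 0.00592² + 0.56213² + 0.08284² = 0.00504 + 0.00032 + 0.00686 + 0.00592 + 0.00424 + 0.00004 + 0.00088 + 0.00004 + 0.31599 + 0.00686 = 0.34617.
So 1 − D = 0.65383, i.e. 0.654 to 3 decimal places.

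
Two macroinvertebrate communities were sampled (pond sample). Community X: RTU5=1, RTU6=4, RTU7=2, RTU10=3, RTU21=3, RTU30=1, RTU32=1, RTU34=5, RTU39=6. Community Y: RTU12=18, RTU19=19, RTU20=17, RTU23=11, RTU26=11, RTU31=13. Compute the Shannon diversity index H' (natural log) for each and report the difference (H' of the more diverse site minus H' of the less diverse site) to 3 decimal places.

0.248

Community X: N=26, proportions 0.03846, 0.15385, 0.07692, 0.11538, 0.11538, 0.03846, 0.03846, 0.19231, 0.23077, giving H' = 2.01499 (working shown to 5 dp, full precision carried).
Community Y: N=89, proportions 0.20225, 0.21348, 0.19101, 0.1236, 0.1236, 0.14607, giving H' = 1.76691.
Difference = |2.01499 − 1.76691| = 0.24808, i.e. 0.248 to 3 decimal places.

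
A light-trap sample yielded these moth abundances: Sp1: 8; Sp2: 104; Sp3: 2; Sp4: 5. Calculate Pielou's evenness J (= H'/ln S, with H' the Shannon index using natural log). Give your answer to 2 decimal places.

Total N = 8+104+2+5 = 119, so the proportions are 0.0672, 0.8739, 0.0168, 0.042 (working shown to 4 dp, full precision carried).
H' = −Σ pᵢ ln pᵢ = −((-0.1815) + (-0.1177) + (-0.0687) + (-0.1332)) = 0.5011.
With S = 4 species, ln S = 1.3863, so J = 0.5011/1.3863 = 0.3615, i.e. 0.36 to 2 decimal places.

0.36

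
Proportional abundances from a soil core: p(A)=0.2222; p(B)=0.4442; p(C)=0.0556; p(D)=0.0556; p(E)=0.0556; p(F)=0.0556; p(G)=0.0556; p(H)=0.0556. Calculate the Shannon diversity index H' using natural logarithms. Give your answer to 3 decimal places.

1.659

Each pᵢ ln pᵢ term (working shown to 5 dp, full precision carried): 0.2222×(-1.50418)=-0.33423, 0.4442×(-0.81148)=-0.36046, 0.0556×(-2.88957)=-0.16066, 0.0556×(-2.88957)=-0.16066, 0.0556×(-2.88957)=-0.16066, 0.0556×(-2.88957)=-0.16066, 0.0556×(-2.88957)=-0.16066, 0.0556×(-2.88957)=-0.16066.
Sum = -1.65865, so H' = 1.659.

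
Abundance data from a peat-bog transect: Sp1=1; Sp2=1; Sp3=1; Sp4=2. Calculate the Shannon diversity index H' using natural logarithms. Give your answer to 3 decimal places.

Total N = 1+1+1+2 = 5, so the proportions are 0.2, 0.2, 0.2, 0.4 (working shown to 5 dp, full precision carried).
Each pᵢ ln pᵢ term: 0.2×(-1.60944)=-0.32189, 0.2×(-1.60944)=-0.32189, 0.2×(-1.60944)=-0.32189, 0.4×(-0.91629)=-0.36652.
Sum = -1.33218, so H' = 1.332.

1.332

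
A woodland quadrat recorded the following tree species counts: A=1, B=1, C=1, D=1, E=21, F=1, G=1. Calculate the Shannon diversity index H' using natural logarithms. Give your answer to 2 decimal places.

0.93

Total N = 1+1+1+1+21+1+1 = 27, so the proportions are 0.037, 0.037, 0.037, 0.037, 0.7778, 0.037, 0.037 (working shown to 4 dp, full precision carried).
Each pᵢ ln pᵢ term: 0.037×(-3.2958)=-0.1221, 0.037×(-3.2958)=-0.1221, 0.037×(-3.2958)=-0.1221, 0.037×(-3.2958)=-0.1221, 0.7778×(-0.2513)=-0.1955, 0.037×(-3.2958)=-0.1221, 0.037×(-3.2958)=-0.1221.
Sum = -0.9279, so H' = 0.93.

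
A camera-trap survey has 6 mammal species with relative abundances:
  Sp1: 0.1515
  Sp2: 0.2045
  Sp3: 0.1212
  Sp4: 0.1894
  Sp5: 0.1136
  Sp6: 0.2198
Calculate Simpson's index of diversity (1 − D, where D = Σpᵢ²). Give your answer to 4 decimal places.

D = 0.1515² + 0.2045² + 0.1212² + 0.1894² + 0.1136² + 0.2198² = 0.0229523 + 0.0418202 + 0.0146894 + 0.0358724 + 0.0129050 + 0.0483120 = 0.1765513 (working shown to 7 dp, full precision carried).
So 1 − D = 0.8234487, i.e. 0.8234 to 4 decimal places.

0.8234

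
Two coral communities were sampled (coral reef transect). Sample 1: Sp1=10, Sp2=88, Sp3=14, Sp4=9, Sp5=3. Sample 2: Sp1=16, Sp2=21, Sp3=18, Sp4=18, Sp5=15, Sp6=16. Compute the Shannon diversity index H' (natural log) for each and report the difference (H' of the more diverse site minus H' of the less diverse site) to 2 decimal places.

0.81

Sample 1: N=124, proportions 0.0806, 0.7097, 0.1129, 0.0726, 0.0242, giving H' = 0.9731 (working shown to 4 dp, full precision carried).
Sample 2: N=104, proportions 0.1538, 0.2019, 0.1731, 0.1731, 0.1442, 0.1538, giving H' = 1.7854.
Difference = |0.9731 − 1.7854| = 0.8123, i.e. 0.81 to 2 decimal places.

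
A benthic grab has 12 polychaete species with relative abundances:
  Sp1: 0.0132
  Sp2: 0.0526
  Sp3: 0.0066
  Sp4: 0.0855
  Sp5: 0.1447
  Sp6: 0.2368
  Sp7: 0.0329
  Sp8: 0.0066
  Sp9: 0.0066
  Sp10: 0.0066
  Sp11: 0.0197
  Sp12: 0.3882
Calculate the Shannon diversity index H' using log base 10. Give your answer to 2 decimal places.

Each pᵢ log₁₀ pᵢ term (working shown to 4 dp, full precision carried): 0.0132×(-1.8794)=-0.0248, 0.0526×(-1.2790)=-0.0673, 0.0066×(-2.1805)=-0.0144, 0.0855×(-1.0680)=-0.0913, 0.1447×(-0.8395)=-0.1215, 0.2368×(-0.6256)=-0.1481, 0.0329×(-1.4828)=-0.0488, 0.0066×(-2.1805)=-0.0144, 0.0066×(-2.1805)=-0.0144, 0.0066×(-2.1805)=-0.0144, 0.0197×(-1.7055)=-0.0336, 0.3882×(-0.4109)=-0.1595.
Sum = -0.7525, so H' = 0.75.

0.75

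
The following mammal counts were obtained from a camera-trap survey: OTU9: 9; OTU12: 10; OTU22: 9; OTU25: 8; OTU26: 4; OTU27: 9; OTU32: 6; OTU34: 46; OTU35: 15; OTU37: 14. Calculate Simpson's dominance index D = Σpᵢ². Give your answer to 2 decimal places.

0.18

Total N = 9+10+9+8+4+9+6+46+15+14 = 130, so the proportions are 0.0692, 0.0769, 0.0692, 0.0615, 0.0308, 0.0692, 0.0462, 0.3538, 0.1154, 0.1077 (working shown to 4 dp, full precision carried).
D = 0.0692² + 0.0769² + 0.0692² + 0.0615² + 0.0308² + 0.0692² + 0.0462² + 0.3538² + 0.1154² + 0.1077² = 0.0048 + 0.0059 + 0.0048 + 0.0038 + 0.0009 + 0.0048 + 0.0021 + 0.1252 + 0.0133 + 0.0116 = 0.1773.
To 2 decimal places, D = 0.18.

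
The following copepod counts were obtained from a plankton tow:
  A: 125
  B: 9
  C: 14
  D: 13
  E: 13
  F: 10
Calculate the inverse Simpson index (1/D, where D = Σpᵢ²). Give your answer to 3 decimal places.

Total N = 125+9+14+13+13+10 = 184, so the proportions are 0.679348, 0.048913, 0.076087, 0.070652, 0.070652, 0.054348 (working shown to 6 dp, full precision carried).
D = 0.679348² + 0.048913² + 0.076087² + 0.070652² + 0.070652² + 0.054348² = 0.461513 + 0.002392 + 0.005789 + 0.004992 + 0.004992 + 0.002954 = 0.482632.
So 1/D = 2.07197, i.e. 2.072 to 3 decimal places.

2.072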